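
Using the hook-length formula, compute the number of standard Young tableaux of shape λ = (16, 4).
# SYT of shape (16, 4) = 3705

Hook-length formula: f^λ = n! / Π hook(c), product over all cells c of the Young diagram. For λ = (16, 4), n = 20 boxes. Hook lengths by row (left-to-right, top-to-bottom): [17, 16, 15, 14, 12, 11, 10, 9, 8, 7, 6, 5, 4, 3, 2, 1]; [4, 3, 2, 1]. Product of hooks = 656653713408000. So f^λ = 20! / 656653713408000 = 2432902008176640000 / 656653713408000 = 3705.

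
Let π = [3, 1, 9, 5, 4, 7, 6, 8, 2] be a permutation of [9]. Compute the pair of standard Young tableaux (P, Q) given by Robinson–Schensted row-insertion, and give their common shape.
P = [1, 2, 6, 8] / [3, 4, 7] / [5] / [9];  Q = [1, 3, 6, 8] / [2, 4, 7] / [5] / [9];  common shape = (4, 3, 1, 1)

Row-insert the values π_1, π_2, … into P one at a time, bumping the leftmost entry strictly greater than the inserted value down to the next row. The recording tableau Q records, in position (i, j), the step at which that cell was added to P.
  Insert 3 (step 1): P = [3];  Q = [1]
  Insert 1 (step 2): P = [1] / [3];  Q = [1] / [2]
  Insert 9 (step 3): P = [1, 9] / [3];  Q = [1, 3] / [2]
  Insert 5 (step 4): P = [1, 5] / [3, 9];  Q = [1, 3] / [2, 4]
  Insert 4 (step 5): P = [1, 4] / [3, 5] / [9];  Q = [1, 3] / [2, 4] / [5]
  Insert 7 (step 6): P = [1, 4, 7] / [3, 5] / [9];  Q = [1, 3, 6] / [2, 4] / [5]
  Insert 6 (step 7): P = [1, 4, 6] / [3, 5, 7] / [9];  Q = [1, 3, 6] / [2, 4, 7] / [5]
  Insert 8 (step 8): P = [1, 4, 6, 8] / [3, 5, 7] / [9];  Q = [1, 3, 6, 8] / [2, 4, 7] / [5]
  Insert 2 (step 9): P = [1, 2, 6, 8] / [3, 4, 7] / [5] / [9];  Q = [1, 3, 6, 8] / [2, 4, 7] / [5] / [9]
Final shape: (4, 3, 1, 1).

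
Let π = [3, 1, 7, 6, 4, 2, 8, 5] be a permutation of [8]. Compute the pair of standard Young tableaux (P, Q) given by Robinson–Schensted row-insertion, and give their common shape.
P = [1, 2, 5] / [3, 4, 8] / [6] / [7];  Q = [1, 3, 7] / [2, 4, 8] / [5] / [6];  common shape = (3, 3, 1, 1)

Row-insert the values π_1, π_2, … into P one at a time, bumping the leftmost entry strictly greater than the inserted value down to the next row. The recording tableau Q records, in position (i, j), the step at which that cell was added to P.
  Insert 3 (step 1): P = [3];  Q = [1]
  Insert 1 (step 2): P = [1] / [3];  Q = [1] / [2]
  Insert 7 (step 3): P = [1, 7] / [3];  Q = [1, 3] / [2]
  Insert 6 (step 4): P = [1, 6] / [3, 7];  Q = [1, 3] / [2, 4]
  Insert 4 (step 5): P = [1, 4] / [3, 6] / [7];  Q = [1, 3] / [2, 4] / [5]
  Insert 2 (step 6): P = [1, 2] / [3, 4] / [6] / [7];  Q = [1, 3] / [2, 4] / [5] / [6]
  Insert 8 (step 7): P = [1, 2, 8] / [3, 4] / [6] / [7];  Q = [1, 3, 7] / [2, 4] / [5] / [6]
  Insert 5 (step 8): P = [1, 2, 5] / [3, 4, 8] / [6] / [7];  Q = [1, 3, 7] / [2, 4, 8] / [5] / [6]
Final shape: (3, 3, 1, 1).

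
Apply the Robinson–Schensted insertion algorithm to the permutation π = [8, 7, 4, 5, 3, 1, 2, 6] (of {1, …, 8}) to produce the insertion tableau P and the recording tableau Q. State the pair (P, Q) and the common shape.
P = [1, 2, 6] / [3, 5] / [4] / [7] / [8];  Q = [1, 4, 8] / [2, 7] / [3] / [5] / [6];  common shape = (3, 2, 1, 1, 1)

Row-insert the values π_1, π_2, … into P one at a time, bumping the leftmost entry strictly greater than the inserted value down to the next row. The recording tableau Q records, in position (i, j), the step at which that cell was added to P.
  Insert 8 (step 1): P = [8];  Q = [1]
  Insert 7 (step 2): P = [7] / [8];  Q = [1] / [2]
  Insert 4 (step 3): P = [4] / [7] / [8];  Q = [1] / [2] / [3]
  Insert 5 (step 4): P = [4, 5] / [7] / [8];  Q = [1, 4] / [2] / [3]
  Insert 3 (step 5): P = [3, 5] / [4] / [7] / [8];  Q = [1, 4] / [2] / [3] / [5]
  Insert 1 (step 6): P = [1, 5] / [3] / [4] / [7] / [8];  Q = [1, 4] / [2] / [3] / [5] / [6]
  Insert 2 (step 7): P = [1, 2] / [3, 5] / [4] / [7] / [8];  Q = [1, 4] / [2, 7] / [3] / [5] / [6]
  Insert 6 (step 8): P = [1, 2, 6] / [3, 5] / [4] / [7] / [8];  Q = [1, 4, 8] / [2, 7] / [3] / [5] / [6]
Final shape: (3, 2, 1, 1, 1).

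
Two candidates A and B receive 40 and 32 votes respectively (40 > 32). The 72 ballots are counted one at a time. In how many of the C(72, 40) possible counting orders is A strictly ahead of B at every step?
Strict-lead orderings = 31691044710711201662

Total orderings of the 72 votes with 40 for A: C(72, 40) = 285219402396400814958. By the Bertrand ballot formula (Cycle Lemma / reflection principle), the number of orderings in which A is strictly ahead of B throughout is (p − q)/(p + q) · C(p + q, p) = (40 − 32)/(40 + 32) · 285219402396400814958 = 31691044710711201662.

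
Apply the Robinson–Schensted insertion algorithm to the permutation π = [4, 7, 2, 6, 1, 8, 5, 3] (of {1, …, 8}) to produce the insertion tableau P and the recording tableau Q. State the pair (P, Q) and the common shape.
P = [1, 3, 8] / [2, 5] / [4, 6] / [7];  Q = [1, 2, 6] / [3, 4] / [5, 7] / [8];  common shape = (3, 2, 2, 1)

Row-insert the values π_1, π_2, … into P one at a time, bumping the leftmost entry strictly greater than the inserted value down to the next row. The recording tableau Q records, in position (i, j), the step at which that cell was added to P.
  Insert 4 (step 1): P = [4];  Q = [1]
  Insert 7 (step 2): P = [4, 7];  Q = [1, 2]
  Insert 2 (step 3): P = [2, 7] / [4];  Q = [1, 2] / [3]
  Insert 6 (step 4): P = [2, 6] / [4, 7];  Q = [1, 2] / [3, 4]
  Insert 1 (step 5): P = [1, 6] / [2, 7] / [4];  Q = [1, 2] / [3, 4] / [5]
  Insert 8 (step 6): P = [1, 6, 8] / [2, 7] / [4];  Q = [1, 2, 6] / [3, 4] / [5]
  Insert 5 (step 7): P = [1, 5, 8] / [2, 6] / [4, 7];  Q = [1, 2, 6] / [3, 4] / [5, 7]
  Insert 3 (step 8): P = [1, 3, 8] / [2, 5] / [4, 6] / [7];  Q = [1, 2, 6] / [3, 4] / [5, 7] / [8]
Final shape: (3, 2, 2, 1).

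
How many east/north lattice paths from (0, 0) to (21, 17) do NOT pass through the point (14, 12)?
Number of paths = 21132244980

Total paths from (0, 0) to (21, 17): C(38, 21) = 28781143380. Paths through (14, 12): (paths (0, 0) → (14, 12)) × (paths (14, 12) → (21, 17)) = C(26, 14) · C(12, 7) = 9657700 · 792 = 7648898400. Avoidance count = 28781143380 − 7648898400 = 21132244980.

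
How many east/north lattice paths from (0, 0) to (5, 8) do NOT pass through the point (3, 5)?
Number of paths = 727

Total paths from (0, 0) to (5, 8): C(13, 5) = 1287. Paths through (3, 5): (paths (0, 0) → (3, 5)) × (paths (3, 5) → (5, 8)) = C(8, 3) · C(5, 2) = 56 · 10 = 560. Avoidance count = 1287 − 560 = 727.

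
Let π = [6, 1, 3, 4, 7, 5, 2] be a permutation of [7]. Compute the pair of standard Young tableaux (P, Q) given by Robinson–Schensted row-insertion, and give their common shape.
P = [1, 2, 4, 5] / [3, 7] / [6];  Q = [1, 3, 4, 5] / [2, 6] / [7];  common shape = (4, 2, 1)

Row-insert the values π_1, π_2, … into P one at a time, bumping the leftmost entry strictly greater than the inserted value down to the next row. The recording tableau Q records, in position (i, j), the step at which that cell was added to P.
  Insert 6 (step 1): P = [6];  Q = [1]
  Insert 1 (step 2): P = [1] / [6];  Q = [1] / [2]
  Insert 3 (step 3): P = [1, 3] / [6];  Q = [1, 3] / [2]
  Insert 4 (step 4): P = [1, 3, 4] / [6];  Q = [1, 3, 4] / [2]
  Insert 7 (step 5): P = [1, 3, 4, 7] / [6];  Q = [1, 3, 4, 5] / [2]
  Insert 5 (step 6): P = [1, 3, 4, 5] / [6, 7];  Q = [1, 3, 4, 5] / [2, 6]
  Insert 2 (step 7): P = [1, 2, 4, 5] / [3, 7] / [6];  Q = [1, 3, 4, 5] / [2, 6] / [7]
Final shape: (4, 2, 1).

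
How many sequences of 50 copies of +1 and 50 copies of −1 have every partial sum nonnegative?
C_50 = 1978261657756160653623774456

These ballot sequences are counted by the Catalan number C_n = (1/(n + 1)) · C(2n, n). For n = 50: C_50 = (1/51) · C(100, 50) = 100891344545564193334812497256/51 = 1978261657756160653623774456.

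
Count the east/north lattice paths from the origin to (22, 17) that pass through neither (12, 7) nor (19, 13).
Number of paths = 32579859762

Inclusion–exclusion. Total paths: C(39, 22) = 51021117810. Through P₁: C(19, 12)·C(20, 10) = 9309485328. Through P₂: C(32, 19)·C(7, 3) = 12158076000. Since P₁ is strictly southwest of P₂, a monotone path through both must visit P₁ then P₂; paths through both = C(19, 12)·C(13, 7)·C(7, 3) = 3026303280. Avoid both = 51021117810 − 9309485328 − 12158076000 + 3026303280 = 32579859762.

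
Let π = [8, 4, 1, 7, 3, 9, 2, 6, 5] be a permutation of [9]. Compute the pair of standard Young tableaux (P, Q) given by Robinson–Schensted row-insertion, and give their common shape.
P = [1, 2, 5] / [3, 6, 9] / [4, 7] / [8];  Q = [1, 4, 6] / [2, 5, 8] / [3, 9] / [7];  common shape = (3, 3, 2, 1)

Row-insert the values π_1, π_2, … into P one at a time, bumping the leftmost entry strictly greater than the inserted value down to the next row. The recording tableau Q records, in position (i, j), the step at which that cell was added to P.
  Insert 8 (step 1): P = [8];  Q = [1]
  Insert 4 (step 2): P = [4] / [8];  Q = [1] / [2]
  Insert 1 (step 3): P = [1] / [4] / [8];  Q = [1] / [2] / [3]
  Insert 7 (step 4): P = [1, 7] / [4] / [8];  Q = [1, 4] / [2] / [3]
  Insert 3 (step 5): P = [1, 3] / [4, 7] / [8];  Q = [1, 4] / [2, 5] / [3]
  Insert 9 (step 6): P = [1, 3, 9] / [4, 7] / [8];  Q = [1, 4, 6] / [2, 5] / [3]
  Insert 2 (step 7): P = [1, 2, 9] / [3, 7] / [4] / [8];  Q = [1, 4, 6] / [2, 5] / [3] / [7]
  Insert 6 (step 8): P = [1, 2, 6] / [3, 7, 9] / [4] / [8];  Q = [1, 4, 6] / [2, 5, 8] / [3] / [7]
  Insert 5 (step 9): P = [1, 2, 5] / [3, 6, 9] / [4, 7] / [8];  Q = [1, 4, 6] / [2, 5, 8] / [3, 9] / [7]
Final shape: (3, 3, 2, 1).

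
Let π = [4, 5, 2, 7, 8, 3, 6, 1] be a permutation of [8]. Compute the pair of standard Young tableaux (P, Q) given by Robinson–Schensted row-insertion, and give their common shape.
P = [1, 3, 6, 8] / [2, 5, 7] / [4];  Q = [1, 2, 4, 5] / [3, 6, 7] / [8];  common shape = (4, 3, 1)

Row-insert the values π_1, π_2, … into P one at a time, bumping the leftmost entry strictly greater than the inserted value down to the next row. The recording tableau Q records, in position (i, j), the step at which that cell was added to P.
  Insert 4 (step 1): P = [4];  Q = [1]
  Insert 5 (step 2): P = [4, 5];  Q = [1, 2]
  Insert 2 (step 3): P = [2, 5] / [4];  Q = [1, 2] / [3]
  Insert 7 (step 4): P = [2, 5, 7] / [4];  Q = [1, 2, 4] / [3]
  Insert 8 (step 5): P = [2, 5, 7, 8] / [4];  Q = [1, 2, 4, 5] / [3]
  Insert 3 (step 6): P = [2, 3, 7, 8] / [4, 5];  Q = [1, 2, 4, 5] / [3, 6]
  Insert 6 (step 7): P = [2, 3, 6, 8] / [4, 5, 7];  Q = [1, 2, 4, 5] / [3, 6, 7]
  Insert 1 (step 8): P = [1, 3, 6, 8] / [2, 5, 7] / [4];  Q = [1, 2, 4, 5] / [3, 6, 7] / [8]
Final shape: (4, 3, 1).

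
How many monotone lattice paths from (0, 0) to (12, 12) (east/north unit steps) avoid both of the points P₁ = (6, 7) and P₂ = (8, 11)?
Number of paths = 1662154

Inclusion–exclusion. Total paths: C(24, 12) = 2704156. Through P₁: C(13, 6)·C(11, 6) = 792792. Through P₂: C(19, 8)·C(5, 4) = 377910. Since P₁ is strictly southwest of P₂, a monotone path through both must visit P₁ then P₂; paths through both = C(13, 6)·C(6, 2)·C(5, 4) = 128700. Avoid both = 2704156 − 792792 − 377910 + 128700 = 1662154.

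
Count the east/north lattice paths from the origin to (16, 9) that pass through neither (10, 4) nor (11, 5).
Number of paths = 1282397

Inclusion–exclusion. Total paths: C(25, 16) = 2042975. Through P₁: C(14, 10)·C(11, 6) = 462462. Through P₂: C(16, 11)·C(9, 5) = 550368. Since P₁ is strictly southwest of P₂, a monotone path through both must visit P₁ then P₂; paths through both = C(14, 10)·C(2, 1)·C(9, 5) = 252252. Avoid both = 2042975 − 462462 − 550368 + 252252 = 1282397.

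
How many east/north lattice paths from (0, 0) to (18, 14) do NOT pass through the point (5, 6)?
Number of paths = 377423220

Total paths from (0, 0) to (18, 14): C(32, 18) = 471435600. Paths through (5, 6): (paths (0, 0) → (5, 6)) × (paths (5, 6) → (18, 14)) = C(11, 5) · C(21, 13) = 462 · 203490 = 94012380. Avoidance count = 471435600 − 94012380 = 377423220.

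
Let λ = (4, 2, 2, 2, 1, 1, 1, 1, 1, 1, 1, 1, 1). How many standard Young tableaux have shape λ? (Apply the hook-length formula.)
# SYT of shape (4, 2, 2, 2, 1, 1, 1, 1, 1, 1, 1, 1, 1) = 169575

Hook-length formula: f^λ = n! / Π hook(c), product over all cells c of the Young diagram. For λ = (4, 2, 2, 2, 1, 1, 1, 1, 1, 1, 1, 1, 1), n = 19 boxes. Hook lengths by row (left-to-right, top-to-bottom): [16, 6, 2, 1]; [13, 3]; [12, 2]; [11, 1]; [9]; [8]; [7]; [6]; [5]; [4]; [3]; [2]; [1]. Product of hooks = 717352796160. So f^λ = 19! / 717352796160 = 121645100408832000 / 717352796160 = 169575.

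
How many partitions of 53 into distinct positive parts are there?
q(53) = 5120

A partition into distinct parts is a strictly decreasing sequence summing to n. The recurrence d(n, m) = d(n, m−1) + d(n−m, m−1) (use part m at most once) with q(n) = d(n, n) gives q(53) = 5120. (Euler's theorem: # distinct-part partitions = # odd-part partitions.)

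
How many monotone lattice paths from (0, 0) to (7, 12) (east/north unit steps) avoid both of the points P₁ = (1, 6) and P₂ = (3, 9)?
Number of paths = 38670

Inclusion–exclusion. Total paths: C(19, 7) = 50388. Through P₁: C(7, 1)·C(12, 6) = 6468. Through P₂: C(12, 3)·C(7, 4) = 7700. Since P₁ is strictly southwest of P₂, a monotone path through both must visit P₁ then P₂; paths through both = C(7, 1)·C(5, 2)·C(7, 4) = 2450. Avoid both = 50388 − 6468 − 7700 + 2450 = 38670.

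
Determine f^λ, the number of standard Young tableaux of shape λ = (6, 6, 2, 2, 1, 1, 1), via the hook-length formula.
# SYT of shape (6, 6, 2, 2, 1, 1, 1) = 15872220

Hook-length formula: f^λ = n! / Π hook(c), product over all cells c of the Young diagram. For λ = (6, 6, 2, 2, 1, 1, 1), n = 19 boxes. Hook lengths by row (left-to-right, top-to-bottom): [12, 8, 5, 4, 3, 2]; [11, 7, 4, 3, 2, 1]; [6, 2]; [5, 1]; [3]; [2]; [1]. Product of hooks = 7664025600. So f^λ = 19! / 7664025600 = 121645100408832000 / 7664025600 = 15872220.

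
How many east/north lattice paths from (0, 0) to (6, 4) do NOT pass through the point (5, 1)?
Number of paths = 186

Total paths from (0, 0) to (6, 4): C(10, 6) = 210. Paths through (5, 1): (paths (0, 0) → (5, 1)) × (paths (5, 1) → (6, 4)) = C(6, 5) · C(4, 1) = 6 · 4 = 24. Avoidance count = 210 − 24 = 186.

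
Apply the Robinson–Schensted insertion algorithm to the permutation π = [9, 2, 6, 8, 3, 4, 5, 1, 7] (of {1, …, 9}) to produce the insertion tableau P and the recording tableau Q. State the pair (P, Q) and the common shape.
P = [1, 3, 4, 5, 7] / [2, 8] / [6] / [9];  Q = [1, 3, 4, 7, 9] / [2, 6] / [5] / [8];  common shape = (5, 2, 1, 1)

Row-insert the values π_1, π_2, … into P one at a time, bumping the leftmost entry strictly greater than the inserted value down to the next row. The recording tableau Q records, in position (i, j), the step at which that cell was added to P.
  Insert 9 (step 1): P = [9];  Q = [1]
  Insert 2 (step 2): P = [2] / [9];  Q = [1] / [2]
  Insert 6 (step 3): P = [2, 6] / [9];  Q = [1, 3] / [2]
  Insert 8 (step 4): P = [2, 6, 8] / [9];  Q = [1, 3, 4] / [2]
  Insert 3 (step 5): P = [2, 3, 8] / [6] / [9];  Q = [1, 3, 4] / [2] / [5]
  Insert 4 (step 6): P = [2, 3, 4] / [6, 8] / [9];  Q = [1, 3, 4] / [2, 6] / [5]
  Insert 5 (step 7): P = [2, 3, 4, 5] / [6, 8] / [9];  Q = [1, 3, 4, 7] / [2, 6] / [5]
  Insert 1 (step 8): P = [1, 3, 4, 5] / [2, 8] / [6] / [9];  Q = [1, 3, 4, 7] / [2, 6] / [5] / [8]
  Insert 7 (step 9): P = [1, 3, 4, 5, 7] / [2, 8] / [6] / [9];  Q = [1, 3, 4, 7, 9] / [2, 6] / [5] / [8]
Final shape: (5, 2, 1, 1).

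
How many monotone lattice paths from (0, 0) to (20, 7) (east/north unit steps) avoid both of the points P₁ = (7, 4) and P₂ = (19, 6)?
Number of paths = 409090

Inclusion–exclusion. Total paths: C(27, 20) = 888030. Through P₁: C(11, 7)·C(16, 13) = 184800. Through P₂: C(25, 19)·C(2, 1) = 354200. Since P₁ is strictly southwest of P₂, a monotone path through both must visit P₁ then P₂; paths through both = C(11, 7)·C(14, 12)·C(2, 1) = 60060. Avoid both = 888030 − 184800 − 354200 + 60060 = 409090.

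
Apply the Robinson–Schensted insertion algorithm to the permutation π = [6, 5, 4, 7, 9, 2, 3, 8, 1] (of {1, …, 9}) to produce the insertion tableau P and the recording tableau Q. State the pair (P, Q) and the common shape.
P = [1, 3, 8] / [2, 7, 9] / [4] / [5] / [6];  Q = [1, 4, 5] / [2, 7, 8] / [3] / [6] / [9];  common shape = (3, 3, 1, 1, 1)

Row-insert the values π_1, π_2, … into P one at a time, bumping the leftmost entry strictly greater than the inserted value down to the next row. The recording tableau Q records, in position (i, j), the step at which that cell was added to P.
  Insert 6 (step 1): P = [6];  Q = [1]
  Insert 5 (step 2): P = [5] / [6];  Q = [1] / [2]
  Insert 4 (step 3): P = [4] / [5] / [6];  Q = [1] / [2] / [3]
  Insert 7 (step 4): P = [4, 7] / [5] / [6];  Q = [1, 4] / [2] / [3]
  Insert 9 (step 5): P = [4, 7, 9] / [5] / [6];  Q = [1, 4, 5] / [2] / [3]
  Insert 2 (step 6): P = [2, 7, 9] / [4] / [5] / [6];  Q = [1, 4, 5] / [2] / [3] / [6]
  Insert 3 (step 7): P = [2, 3, 9] / [4, 7] / [5] / [6];  Q = [1, 4, 5] / [2, 7] / [3] / [6]
  Insert 8 (step 8): P = [2, 3, 8] / [4, 7, 9] / [5] / [6];  Q = [1, 4, 5] / [2, 7, 8] / [3] / [6]
  Insert 1 (step 9): P = [1, 3, 8] / [2, 7, 9] / [4] / [5] / [6];  Q = [1, 4, 5] / [2, 7, 8] / [3] / [6] / [9]
Final shape: (3, 3, 1, 1, 1).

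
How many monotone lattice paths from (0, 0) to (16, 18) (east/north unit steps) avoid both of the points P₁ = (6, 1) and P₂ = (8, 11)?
Number of paths = 1661510235

Inclusion–exclusion. Total paths: C(34, 16) = 2203961430. Through P₁: C(7, 6)·C(27, 10) = 59053995. Through P₂: C(19, 8)·C(15, 8) = 486370170. Since P₁ is strictly southwest of P₂, a monotone path through both must visit P₁ then P₂; paths through both = C(7, 6)·C(12, 2)·C(15, 8) = 2972970. Avoid both = 2203961430 − 59053995 − 486370170 + 2972970 = 1661510235.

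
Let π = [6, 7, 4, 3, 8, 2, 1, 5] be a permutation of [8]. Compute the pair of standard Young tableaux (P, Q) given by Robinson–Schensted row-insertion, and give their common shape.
P = [1, 5, 8] / [2, 7] / [3] / [4] / [6];  Q = [1, 2, 5] / [3, 8] / [4] / [6] / [7];  common shape = (3, 2, 1, 1, 1)

Row-insert the values π_1, π_2, … into P one at a time, bumping the leftmost entry strictly greater than the inserted value down to the next row. The recording tableau Q records, in position (i, j), the step at which that cell was added to P.
  Insert 6 (step 1): P = [6];  Q = [1]
  Insert 7 (step 2): P = [6, 7];  Q = [1, 2]
  Insert 4 (step 3): P = [4, 7] / [6];  Q = [1, 2] / [3]
  Insert 3 (step 4): P = [3, 7] / [4] / [6];  Q = [1, 2] / [3] / [4]
  Insert 8 (step 5): P = [3, 7, 8] / [4] / [6];  Q = [1, 2, 5] / [3] / [4]
  Insert 2 (step 6): P = [2, 7, 8] / [3] / [4] / [6];  Q = [1, 2, 5] / [3] / [4] / [6]
  Insert 1 (step 7): P = [1, 7, 8] / [2] / [3] / [4] / [6];  Q = [1, 2, 5] / [3] / [4] / [6] / [7]
  Insert 5 (step 8): P = [1, 5, 8] / [2, 7] / [3] / [4] / [6];  Q = [1, 2, 5] / [3, 8] / [4] / [6] / [7]
Final shape: (3, 2, 1, 1, 1).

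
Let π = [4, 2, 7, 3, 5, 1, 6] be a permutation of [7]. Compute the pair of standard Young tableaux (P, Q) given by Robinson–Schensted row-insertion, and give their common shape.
P = [1, 3, 5, 6] / [2, 7] / [4];  Q = [1, 3, 5, 7] / [2, 4] / [6];  common shape = (4, 2, 1)

Row-insert the values π_1, π_2, … into P one at a time, bumping the leftmost entry strictly greater than the inserted value down to the next row. The recording tableau Q records, in position (i, j), the step at which that cell was added to P.
  Insert 4 (step 1): P = [4];  Q = [1]
  Insert 2 (step 2): P = [2] / [4];  Q = [1] / [2]
  Insert 7 (step 3): P = [2, 7] / [4];  Q = [1, 3] / [2]
  Insert 3 (step 4): P = [2, 3] / [4, 7];  Q = [1, 3] / [2, 4]
  Insert 5 (step 5): P = [2, 3, 5] / [4, 7];  Q = [1, 3, 5] / [2, 4]
  Insert 1 (step 6): P = [1, 3, 5] / [2, 7] / [4];  Q = [1, 3, 5] / [2, 4] / [6]
  Insert 6 (step 7): P = [1, 3, 5, 6] / [2, 7] / [4];  Q = [1, 3, 5, 7] / [2, 4] / [6]
Final shape: (4, 2, 1).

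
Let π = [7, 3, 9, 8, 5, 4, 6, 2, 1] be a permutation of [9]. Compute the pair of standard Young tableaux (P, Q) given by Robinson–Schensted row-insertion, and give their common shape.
P = [1, 4, 6] / [2, 8] / [3] / [5] / [7] / [9];  Q = [1, 3, 7] / [2, 4] / [5] / [6] / [8] / [9];  common shape = (3, 2, 1, 1, 1, 1)

Row-insert the values π_1, π_2, … into P one at a time, bumping the leftmost entry strictly greater than the inserted value down to the next row. The recording tableau Q records, in position (i, j), the step at which that cell was added to P.
  Insert 7 (step 1): P = [7];  Q = [1]
  Insert 3 (step 2): P = [3] / [7];  Q = [1] / [2]
  Insert 9 (step 3): P = [3, 9] / [7];  Q = [1, 3] / [2]
  Insert 8 (step 4): P = [3, 8] / [7, 9];  Q = [1, 3] / [2, 4]
  Insert 5 (step 5): P = [3, 5] / [7, 8] / [9];  Q = [1, 3] / [2, 4] / [5]
  Insert 4 (step 6): P = [3, 4] / [5, 8] / [7] / [9];  Q = [1, 3] / [2, 4] / [5] / [6]
  Insert 6 (step 7): P = [3, 4, 6] / [5, 8] / [7] / [9];  Q = [1, 3, 7] / [2, 4] / [5] / [6]
  Insert 2 (step 8): P = [2, 4, 6] / [3, 8] / [5] / [7] / [9];  Q = [1, 3, 7] / [2, 4] / [5] / [6] / [8]
  Insert 1 (step 9): P = [1, 4, 6] / [2, 8] / [3] / [5] / [7] / [9];  Q = [1, 3, 7] / [2, 4] / [5] / [6] / [8] / [9]
Final shape: (3, 2, 1, 1, 1, 1).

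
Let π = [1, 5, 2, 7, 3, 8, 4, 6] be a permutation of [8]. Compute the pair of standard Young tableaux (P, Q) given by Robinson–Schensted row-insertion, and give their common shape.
P = [1, 2, 3, 4, 6] / [5, 7, 8];  Q = [1, 2, 4, 6, 8] / [3, 5, 7];  common shape = (5, 3)

Row-insert the values π_1, π_2, … into P one at a time, bumping the leftmost entry strictly greater than the inserted value down to the next row. The recording tableau Q records, in position (i, j), the step at which that cell was added to P.
  Insert 1 (step 1): P = [1];  Q = [1]
  Insert 5 (step 2): P = [1, 5];  Q = [1, 2]
  Insert 2 (step 3): P = [1, 2] / [5];  Q = [1, 2] / [3]
  Insert 7 (step 4): P = [1, 2, 7] / [5];  Q = [1, 2, 4] / [3]
  Insert 3 (step 5): P = [1, 2, 3] / [5, 7];  Q = [1, 2, 4] / [3, 5]
  Insert 8 (step 6): P = [1, 2, 3, 8] / [5, 7];  Q = [1, 2, 4, 6] / [3, 5]
  Insert 4 (step 7): P = [1, 2, 3, 4] / [5, 7, 8];  Q = [1, 2, 4, 6] / [3, 5, 7]
  Insert 6 (step 8): P = [1, 2, 3, 4, 6] / [5, 7, 8];  Q = [1, 2, 4, 6, 8] / [3, 5, 7]
Final shape: (5, 3).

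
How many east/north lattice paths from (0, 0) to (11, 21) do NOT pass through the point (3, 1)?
Number of paths = 116592060

Total paths from (0, 0) to (11, 21): C(32, 11) = 129024480. Paths through (3, 1): (paths (0, 0) → (3, 1)) × (paths (3, 1) → (11, 21)) = C(4, 3) · C(28, 8) = 4 · 3108105 = 12432420. Avoidance count = 129024480 − 12432420 = 116592060.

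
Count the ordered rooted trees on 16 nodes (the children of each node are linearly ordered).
C_15 = 9694845

These ordered rooted trees are counted by the Catalan number C_n = (1/(n + 1)) · C(2n, n). For n = 15: C_15 = (1/16) · C(30, 15) = 155117520/16 = 9694845.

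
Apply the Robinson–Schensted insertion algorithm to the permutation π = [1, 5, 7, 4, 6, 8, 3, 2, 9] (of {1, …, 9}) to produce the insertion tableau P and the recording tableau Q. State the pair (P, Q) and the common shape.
P = [1, 2, 6, 8, 9] / [3, 7] / [4] / [5];  Q = [1, 2, 3, 6, 9] / [4, 5] / [7] / [8];  common shape = (5, 2, 1, 1)

Row-insert the values π_1, π_2, … into P one at a time, bumping the leftmost entry strictly greater than the inserted value down to the next row. The recording tableau Q records, in position (i, j), the step at which that cell was added to P.
  Insert 1 (step 1): P = [1];  Q = [1]
  Insert 5 (step 2): P = [1, 5];  Q = [1, 2]
  Insert 7 (step 3): P = [1, 5, 7];  Q = [1, 2, 3]
  Insert 4 (step 4): P = [1, 4, 7] / [5];  Q = [1, 2, 3] / [4]
  Insert 6 (step 5): P = [1, 4, 6] / [5, 7];  Q = [1, 2, 3] / [4, 5]
  Insert 8 (step 6): P = [1, 4, 6, 8] / [5, 7];  Q = [1, 2, 3, 6] / [4, 5]
  Insert 3 (step 7): P = [1, 3, 6, 8] / [4, 7] / [5];  Q = [1, 2, 3, 6] / [4, 5] / [7]
  Insert 2 (step 8): P = [1, 2, 6, 8] / [3, 7] / [4] / [5];  Q = [1, 2, 3, 6] / [4, 5] / [7] / [8]
  Insert 9 (step 9): P = [1, 2, 6, 8, 9] / [3, 7] / [4] / [5];  Q = [1, 2, 3, 6, 9] / [4, 5] / [7] / [8]
Final shape: (5, 2, 1, 1).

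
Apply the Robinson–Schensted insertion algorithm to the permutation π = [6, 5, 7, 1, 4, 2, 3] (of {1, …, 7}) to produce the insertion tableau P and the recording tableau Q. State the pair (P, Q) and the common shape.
P = [1, 2, 3] / [4, 7] / [5] / [6];  Q = [1, 3, 7] / [2, 5] / [4] / [6];  common shape = (3, 2, 1, 1)

Row-insert the values π_1, π_2, … into P one at a time, bumping the leftmost entry strictly greater than the inserted value down to the next row. The recording tableau Q records, in position (i, j), the step at which that cell was added to P.
  Insert 6 (step 1): P = [6];  Q = [1]
  Insert 5 (step 2): P = [5] / [6];  Q = [1] / [2]
  Insert 7 (step 3): P = [5, 7] / [6];  Q = [1, 3] / [2]
  Insert 1 (step 4): P = [1, 7] / [5] / [6];  Q = [1, 3] / [2] / [4]
  Insert 4 (step 5): P = [1, 4] / [5, 7] / [6];  Q = [1, 3] / [2, 5] / [4]
  Insert 2 (step 6): P = [1, 2] / [4, 7] / [5] / [6];  Q = [1, 3] / [2, 5] / [4] / [6]
  Insert 3 (step 7): P = [1, 2, 3] / [4, 7] / [5] / [6];  Q = [1, 3, 7] / [2, 5] / [4] / [6]
Final shape: (3, 2, 1, 1).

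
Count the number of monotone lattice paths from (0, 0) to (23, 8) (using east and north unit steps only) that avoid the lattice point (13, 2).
Number of paths = 7047885

Total paths from (0, 0) to (23, 8): C(31, 23) = 7888725. Paths through (13, 2): (paths (0, 0) → (13, 2)) × (paths (13, 2) → (23, 8)) = C(15, 13) · C(16, 10) = 105 · 8008 = 840840. Avoidance count = 7888725 − 840840 = 7047885.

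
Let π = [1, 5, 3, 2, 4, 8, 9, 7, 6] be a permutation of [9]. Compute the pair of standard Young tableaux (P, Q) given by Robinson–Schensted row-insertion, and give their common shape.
P = [1, 2, 4, 6, 9] / [3, 7] / [5, 8];  Q = [1, 2, 5, 6, 7] / [3, 8] / [4, 9];  common shape = (5, 2, 2)

Row-insert the values π_1, π_2, … into P one at a time, bumping the leftmost entry strictly greater than the inserted value down to the next row. The recording tableau Q records, in position (i, j), the step at which that cell was added to P.
  Insert 1 (step 1): P = [1];  Q = [1]
  Insert 5 (step 2): P = [1, 5];  Q = [1, 2]
  Insert 3 (step 3): P = [1, 3] / [5];  Q = [1, 2] / [3]
  Insert 2 (step 4): P = [1, 2] / [3] / [5];  Q = [1, 2] / [3] / [4]
  Insert 4 (step 5): P = [1, 2, 4] / [3] / [5];  Q = [1, 2, 5] / [3] / [4]
  Insert 8 (step 6): P = [1, 2, 4, 8] / [3] / [5];  Q = [1, 2, 5, 6] / [3] / [4]
  Insert 9 (step 7): P = [1, 2, 4, 8, 9] / [3] / [5];  Q = [1, 2, 5, 6, 7] / [3] / [4]
  Insert 7 (step 8): P = [1, 2, 4, 7, 9] / [3, 8] / [5];  Q = [1, 2, 5, 6, 7] / [3, 8] / [4]
  Insert 6 (step 9): P = [1, 2, 4, 6, 9] / [3, 7] / [5, 8];  Q = [1, 2, 5, 6, 7] / [3, 8] / [4, 9]
Final shape: (5, 2, 2).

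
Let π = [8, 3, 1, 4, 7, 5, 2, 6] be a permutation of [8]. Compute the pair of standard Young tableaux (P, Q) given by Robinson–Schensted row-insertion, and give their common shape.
P = [1, 2, 5, 6] / [3, 4] / [7] / [8];  Q = [1, 4, 5, 8] / [2, 6] / [3] / [7];  common shape = (4, 2, 1, 1)

Row-insert the values π_1, π_2, … into P one at a time, bumping the leftmost entry strictly greater than the inserted value down to the next row. The recording tableau Q records, in position (i, j), the step at which that cell was added to P.
  Insert 8 (step 1): P = [8];  Q = [1]
  Insert 3 (step 2): P = [3] / [8];  Q = [1] / [2]
  Insert 1 (step 3): P = [1] / [3] / [8];  Q = [1] / [2] / [3]
  Insert 4 (step 4): P = [1, 4] / [3] / [8];  Q = [1, 4] / [2] / [3]
  Insert 7 (step 5): P = [1, 4, 7] / [3] / [8];  Q = [1, 4, 5] / [2] / [3]
  Insert 5 (step 6): P = [1, 4, 5] / [3, 7] / [8];  Q = [1, 4, 5] / [2, 6] / [3]
  Insert 2 (step 7): P = [1, 2, 5] / [3, 4] / [7] / [8];  Q = [1, 4, 5] / [2, 6] / [3] / [7]
  Insert 6 (step 8): P = [1, 2, 5, 6] / [3, 4] / [7] / [8];  Q = [1, 4, 5, 8] / [2, 6] / [3] / [7]
Final shape: (4, 2, 1, 1).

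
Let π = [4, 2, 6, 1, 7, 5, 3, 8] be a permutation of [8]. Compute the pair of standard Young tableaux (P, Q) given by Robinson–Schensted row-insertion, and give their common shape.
P = [1, 3, 7, 8] / [2, 5] / [4, 6];  Q = [1, 3, 5, 8] / [2, 6] / [4, 7];  common shape = (4, 2, 2)

Row-insert the values π_1, π_2, … into P one at a time, bumping the leftmost entry strictly greater than the inserted value down to the next row. The recording tableau Q records, in position (i, j), the step at which that cell was added to P.
  Insert 4 (step 1): P = [4];  Q = [1]
  Insert 2 (step 2): P = [2] / [4];  Q = [1] / [2]
  Insert 6 (step 3): P = [2, 6] / [4];  Q = [1, 3] / [2]
  Insert 1 (step 4): P = [1, 6] / [2] / [4];  Q = [1, 3] / [2] / [4]
  Insert 7 (step 5): P = [1, 6, 7] / [2] / [4];  Q = [1, 3, 5] / [2] / [4]
  Insert 5 (step 6): P = [1, 5, 7] / [2, 6] / [4];  Q = [1, 3, 5] / [2, 6] / [4]
  Insert 3 (step 7): P = [1, 3, 7] / [2, 5] / [4, 6];  Q = [1, 3, 5] / [2, 6] / [4, 7]
  Insert 8 (step 8): P = [1, 3, 7, 8] / [2, 5] / [4, 6];  Q = [1, 3, 5, 8] / [2, 6] / [4, 7]
Final shape: (4, 2, 2).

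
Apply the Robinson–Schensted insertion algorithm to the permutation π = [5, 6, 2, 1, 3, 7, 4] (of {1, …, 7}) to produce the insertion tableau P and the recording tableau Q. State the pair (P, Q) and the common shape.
P = [1, 3, 4] / [2, 6, 7] / [5];  Q = [1, 2, 6] / [3, 5, 7] / [4];  common shape = (3, 3, 1)

Row-insert the values π_1, π_2, … into P one at a time, bumping the leftmost entry strictly greater than the inserted value down to the next row. The recording tableau Q records, in position (i, j), the step at which that cell was added to P.
  Insert 5 (step 1): P = [5];  Q = [1]
  Insert 6 (step 2): P = [5, 6];  Q = [1, 2]
  Insert 2 (step 3): P = [2, 6] / [5];  Q = [1, 2] / [3]
  Insert 1 (step 4): P = [1, 6] / [2] / [5];  Q = [1, 2] / [3] / [4]
  Insert 3 (step 5): P = [1, 3] / [2, 6] / [5];  Q = [1, 2] / [3, 5] / [4]
  Insert 7 (step 6): P = [1, 3, 7] / [2, 6] / [5];  Q = [1, 2, 6] / [3, 5] / [4]
  Insert 4 (step 7): P = [1, 3, 4] / [2, 6, 7] / [5];  Q = [1, 2, 6] / [3, 5, 7] / [4]
Final shape: (3, 3, 1).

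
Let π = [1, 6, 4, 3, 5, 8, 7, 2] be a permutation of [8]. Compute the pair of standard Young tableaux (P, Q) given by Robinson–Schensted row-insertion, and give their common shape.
P = [1, 2, 5, 7] / [3, 8] / [4] / [6];  Q = [1, 2, 5, 6] / [3, 7] / [4] / [8];  common shape = (4, 2, 1, 1)

Row-insert the values π_1, π_2, … into P one at a time, bumping the leftmost entry strictly greater than the inserted value down to the next row. The recording tableau Q records, in position (i, j), the step at which that cell was added to P.
  Insert 1 (step 1): P = [1];  Q = [1]
  Insert 6 (step 2): P = [1, 6];  Q = [1, 2]
  Insert 4 (step 3): P = [1, 4] / [6];  Q = [1, 2] / [3]
  Insert 3 (step 4): P = [1, 3] / [4] / [6];  Q = [1, 2] / [3] / [4]
  Insert 5 (step 5): P = [1, 3, 5] / [4] / [6];  Q = [1, 2, 5] / [3] / [4]
  Insert 8 (step 6): P = [1, 3, 5, 8] / [4] / [6];  Q = [1, 2, 5, 6] / [3] / [4]
  Insert 7 (step 7): P = [1, 3, 5, 7] / [4, 8] / [6];  Q = [1, 2, 5, 6] / [3, 7] / [4]
  Insert 2 (step 8): P = [1, 2, 5, 7] / [3, 8] / [4] / [6];  Q = [1, 2, 5, 6] / [3, 7] / [4] / [8]
Final shape: (4, 2, 1, 1).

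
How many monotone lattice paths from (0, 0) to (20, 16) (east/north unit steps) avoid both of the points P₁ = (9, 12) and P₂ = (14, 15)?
Number of paths = 6478966900

Inclusion–exclusion. Total paths: C(36, 20) = 7307872110. Through P₁: C(21, 9)·C(15, 11) = 401214450. Through P₂: C(29, 14)·C(7, 6) = 542911320. Since P₁ is strictly southwest of P₂, a monotone path through both must visit P₁ then P₂; paths through both = C(21, 9)·C(8, 5)·C(7, 6) = 115220560. Avoid both = 7307872110 − 401214450 − 542911320 + 115220560 = 6478966900.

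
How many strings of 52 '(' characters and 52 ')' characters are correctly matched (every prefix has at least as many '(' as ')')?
C_52 = 29869166945772625950142417512

These balanced parentheses are counted by the Catalan number C_n = (1/(n + 1)) · C(2n, n). For n = 52: C_52 = (1/53) · C(104, 52) = 1583065848125949175357548128136/53 = 29869166945772625950142417512.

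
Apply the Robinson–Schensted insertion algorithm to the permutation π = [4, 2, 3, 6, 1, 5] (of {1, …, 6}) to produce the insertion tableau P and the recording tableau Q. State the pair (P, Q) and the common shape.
P = [1, 3, 5] / [2, 6] / [4];  Q = [1, 3, 4] / [2, 6] / [5];  common shape = (3, 2, 1)

Row-insert the values π_1, π_2, … into P one at a time, bumping the leftmost entry strictly greater than the inserted value down to the next row. The recording tableau Q records, in position (i, j), the step at which that cell was added to P.
  Insert 4 (step 1): P = [4];  Q = [1]
  Insert 2 (step 2): P = [2] / [4];  Q = [1] / [2]
  Insert 3 (step 3): P = [2, 3] / [4];  Q = [1, 3] / [2]
  Insert 6 (step 4): P = [2, 3, 6] / [4];  Q = [1, 3, 4] / [2]
  Insert 1 (step 5): P = [1, 3, 6] / [2] / [4];  Q = [1, 3, 4] / [2] / [5]
  Insert 5 (step 6): P = [1, 3, 5] / [2, 6] / [4];  Q = [1, 3, 4] / [2, 6] / [5]
Final shape: (3, 2, 1).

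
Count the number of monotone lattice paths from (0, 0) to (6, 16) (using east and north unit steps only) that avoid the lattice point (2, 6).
Number of paths = 46585

Total paths from (0, 0) to (6, 16): C(22, 6) = 74613. Paths through (2, 6): (paths (0, 0) → (2, 6)) × (paths (2, 6) → (6, 16)) = C(8, 2) · C(14, 4) = 28 · 1001 = 28028. Avoidance count = 74613 − 28028 = 46585.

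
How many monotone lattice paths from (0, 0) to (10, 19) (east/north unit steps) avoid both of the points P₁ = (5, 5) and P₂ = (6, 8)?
Number of paths = 14376579

Inclusion–exclusion. Total paths: C(29, 10) = 20030010. Through P₁: C(10, 5)·C(19, 5) = 2930256. Through P₂: C(14, 6)·C(15, 4) = 4099095. Since P₁ is strictly southwest of P₂, a monotone path through both must visit P₁ then P₂; paths through both = C(10, 5)·C(4, 1)·C(15, 4) = 1375920. Avoid both = 20030010 − 2930256 − 4099095 + 1375920 = 14376579.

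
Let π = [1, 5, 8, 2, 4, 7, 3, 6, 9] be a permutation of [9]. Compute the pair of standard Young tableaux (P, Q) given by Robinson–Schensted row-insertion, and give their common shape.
P = [1, 2, 3, 6, 9] / [4, 7] / [5, 8];  Q = [1, 2, 3, 6, 9] / [4, 5] / [7, 8];  common shape = (5, 2, 2)

Row-insert the values π_1, π_2, … into P one at a time, bumping the leftmost entry strictly greater than the inserted value down to the next row. The recording tableau Q records, in position (i, j), the step at which that cell was added to P.
  Insert 1 (step 1): P = [1];  Q = [1]
  Insert 5 (step 2): P = [1, 5];  Q = [1, 2]
  Insert 8 (step 3): P = [1, 5, 8];  Q = [1, 2, 3]
  Insert 2 (step 4): P = [1, 2, 8] / [5];  Q = [1, 2, 3] / [4]
  Insert 4 (step 5): P = [1, 2, 4] / [5, 8];  Q = [1, 2, 3] / [4, 5]
  Insert 7 (step 6): P = [1, 2, 4, 7] / [5, 8];  Q = [1, 2, 3, 6] / [4, 5]
  Insert 3 (step 7): P = [1, 2, 3, 7] / [4, 8] / [5];  Q = [1, 2, 3, 6] / [4, 5] / [7]
  Insert 6 (step 8): P = [1, 2, 3, 6] / [4, 7] / [5, 8];  Q = [1, 2, 3, 6] / [4, 5] / [7, 8]
  Insert 9 (step 9): P = [1, 2, 3, 6, 9] / [4, 7] / [5, 8];  Q = [1, 2, 3, 6, 9] / [4, 5] / [7, 8]
Final shape: (5, 2, 2).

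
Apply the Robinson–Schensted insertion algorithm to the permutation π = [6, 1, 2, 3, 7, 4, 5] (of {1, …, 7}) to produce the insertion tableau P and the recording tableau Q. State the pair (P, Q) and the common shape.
P = [1, 2, 3, 4, 5] / [6, 7];  Q = [1, 3, 4, 5, 7] / [2, 6];  common shape = (5, 2)

Row-insert the values π_1, π_2, … into P one at a time, bumping the leftmost entry strictly greater than the inserted value down to the next row. The recording tableau Q records, in position (i, j), the step at which that cell was added to P.
  Insert 6 (step 1): P = [6];  Q = [1]
  Insert 1 (step 2): P = [1] / [6];  Q = [1] / [2]
  Insert 2 (step 3): P = [1, 2] / [6];  Q = [1, 3] / [2]
  Insert 3 (step 4): P = [1, 2, 3] / [6];  Q = [1, 3, 4] / [2]
  Insert 7 (step 5): P = [1, 2, 3, 7] / [6];  Q = [1, 3, 4, 5] / [2]
  Insert 4 (step 6): P = [1, 2, 3, 4] / [6, 7];  Q = [1, 3, 4, 5] / [2, 6]
  Insert 5 (step 7): P = [1, 2, 3, 4, 5] / [6, 7];  Q = [1, 3, 4, 5, 7] / [2, 6]
Final shape: (5, 2).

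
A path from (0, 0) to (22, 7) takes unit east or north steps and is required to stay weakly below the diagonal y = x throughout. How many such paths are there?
Number of paths = 1085760

By the reflection principle (André's argument), the number of monotone paths to (22, 7) with n ≤ m that never go above y = x is C(29, 22) − C(29, 23) = 1560780 − 475020 = 1085760.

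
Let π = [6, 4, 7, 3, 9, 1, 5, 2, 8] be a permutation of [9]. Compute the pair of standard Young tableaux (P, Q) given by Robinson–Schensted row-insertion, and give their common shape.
P = [1, 2, 8] / [3, 5, 9] / [4, 7] / [6];  Q = [1, 3, 5] / [2, 7, 9] / [4, 8] / [6];  common shape = (3, 3, 2, 1)

Row-insert the values π_1, π_2, … into P one at a time, bumping the leftmost entry strictly greater than the inserted value down to the next row. The recording tableau Q records, in position (i, j), the step at which that cell was added to P.
  Insert 6 (step 1): P = [6];  Q = [1]
  Insert 4 (step 2): P = [4] / [6];  Q = [1] / [2]
  Insert 7 (step 3): P = [4, 7] / [6];  Q = [1, 3] / [2]
  Insert 3 (step 4): P = [3, 7] / [4] / [6];  Q = [1, 3] / [2] / [4]
  Insert 9 (step 5): P = [3, 7, 9] / [4] / [6];  Q = [1, 3, 5] / [2] / [4]
  Insert 1 (step 6): P = [1, 7, 9] / [3] / [4] / [6];  Q = [1, 3, 5] / [2] / [4] / [6]
  Insert 5 (step 7): P = [1, 5, 9] / [3, 7] / [4] / [6];  Q = [1, 3, 5] / [2, 7] / [4] / [6]
  Insert 2 (step 8): P = [1, 2, 9] / [3, 5] / [4, 7] / [6];  Q = [1, 3, 5] / [2, 7] / [4, 8] / [6]
  Insert 8 (step 9): P = [1, 2, 8] / [3, 5, 9] / [4, 7] / [6];  Q = [1, 3, 5] / [2, 7, 9] / [4, 8] / [6]
Final shape: (3, 3, 2, 1).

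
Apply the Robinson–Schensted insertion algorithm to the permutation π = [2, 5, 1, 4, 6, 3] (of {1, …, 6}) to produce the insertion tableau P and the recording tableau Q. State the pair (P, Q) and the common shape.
P = [1, 3, 6] / [2, 4] / [5];  Q = [1, 2, 5] / [3, 4] / [6];  common shape = (3, 2, 1)

Row-insert the values π_1, π_2, … into P one at a time, bumping the leftmost entry strictly greater than the inserted value down to the next row. The recording tableau Q records, in position (i, j), the step at which that cell was added to P.
  Insert 2 (step 1): P = [2];  Q = [1]
  Insert 5 (step 2): P = [2, 5];  Q = [1, 2]
  Insert 1 (step 3): P = [1, 5] / [2];  Q = [1, 2] / [3]
  Insert 4 (step 4): P = [1, 4] / [2, 5];  Q = [1, 2] / [3, 4]
  Insert 6 (step 5): P = [1, 4, 6] / [2, 5];  Q = [1, 2, 5] / [3, 4]
  Insert 3 (step 6): P = [1, 3, 6] / [2, 4] / [5];  Q = [1, 2, 5] / [3, 4] / [6]
Final shape: (3, 2, 1).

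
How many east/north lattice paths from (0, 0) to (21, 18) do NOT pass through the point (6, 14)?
Number of paths = 62208910230

Total paths from (0, 0) to (21, 18): C(39, 21) = 62359143990. Paths through (6, 14): (paths (0, 0) → (6, 14)) × (paths (6, 14) → (21, 18)) = C(20, 6) · C(19, 15) = 38760 · 3876 = 150233760. Avoidance count = 62359143990 − 150233760 = 62208910230.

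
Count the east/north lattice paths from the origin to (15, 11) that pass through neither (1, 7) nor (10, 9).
Number of paths = 5770982

Inclusion–exclusion. Total paths: C(26, 15) = 7726160. Through P₁: C(8, 1)·C(18, 14) = 24480. Through P₂: C(19, 10)·C(7, 5) = 1939938. Since P₁ is strictly southwest of P₂, a monotone path through both must visit P₁ then P₂; paths through both = C(8, 1)·C(11, 9)·C(7, 5) = 9240. Avoid both = 7726160 − 24480 − 1939938 + 9240 = 5770982.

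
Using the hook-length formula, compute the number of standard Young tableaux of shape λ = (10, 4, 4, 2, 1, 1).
# SYT of shape (10, 4, 4, 2, 1, 1) = 896251356

Hook-length formula: f^λ = n! / Π hook(c), product over all cells c of the Young diagram. For λ = (10, 4, 4, 2, 1, 1), n = 22 boxes. Hook lengths by row (left-to-right, top-to-bottom): [15, 12, 10, 9, 6, 5, 4, 3, 2, 1]; [8, 5, 3, 2]; [7, 4, 2, 1]; [4, 1]; [2]; [1]. Product of hooks = 1254113280000. So f^λ = 22! / 1254113280000 = 1124000727777607680000 / 1254113280000 = 896251356.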